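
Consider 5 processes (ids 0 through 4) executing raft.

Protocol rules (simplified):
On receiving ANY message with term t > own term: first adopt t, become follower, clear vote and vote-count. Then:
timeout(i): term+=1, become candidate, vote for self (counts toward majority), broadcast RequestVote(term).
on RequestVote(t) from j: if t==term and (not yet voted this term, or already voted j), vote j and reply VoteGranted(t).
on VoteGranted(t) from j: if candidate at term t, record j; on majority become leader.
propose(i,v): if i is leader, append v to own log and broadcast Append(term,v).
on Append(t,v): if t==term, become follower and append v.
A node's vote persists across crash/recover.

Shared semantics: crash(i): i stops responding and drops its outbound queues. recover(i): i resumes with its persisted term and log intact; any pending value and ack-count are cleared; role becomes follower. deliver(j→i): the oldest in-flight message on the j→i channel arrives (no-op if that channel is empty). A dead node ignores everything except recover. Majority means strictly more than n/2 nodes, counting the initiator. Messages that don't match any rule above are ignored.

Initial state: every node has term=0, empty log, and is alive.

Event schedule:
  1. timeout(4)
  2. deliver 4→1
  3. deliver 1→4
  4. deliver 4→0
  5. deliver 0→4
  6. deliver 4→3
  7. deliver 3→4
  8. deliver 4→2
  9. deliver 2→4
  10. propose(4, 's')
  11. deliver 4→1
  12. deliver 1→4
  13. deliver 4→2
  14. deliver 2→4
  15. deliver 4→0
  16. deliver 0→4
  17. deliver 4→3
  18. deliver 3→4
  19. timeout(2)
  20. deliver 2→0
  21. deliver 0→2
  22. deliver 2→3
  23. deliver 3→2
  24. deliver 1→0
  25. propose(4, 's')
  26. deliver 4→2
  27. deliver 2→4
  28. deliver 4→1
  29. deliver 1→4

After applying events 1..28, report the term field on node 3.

step 1 timeout(4): 4={cand,t=1,log=-}
step 2 deliver 4→1: 1={foll,t=1,log=-}
step 3 deliver 1→4: —
step 4 deliver 4→0: 0={foll,t=1,log=-}
step 5 deliver 0→4: 4={lead,t=1,log=-}
step 6 deliver 4→3: 3={foll,t=1,log=-}
step 7 deliver 3→4: —
step 8 deliver 4→2: 2={foll,t=1,log=-}
step 9 deliver 2→4: —
step 10 propose(4,'s'): 4={lead,t=1,log=s}
step 11 deliver 4→1: 1={foll,t=1,log=s}
step 12 deliver 1→4: —
step 13 deliver 4→2: 2={foll,t=1,log=s}
step 14 deliver 2→4: —
step 15 deliver 4→0: 0={foll,t=1,log=s}
step 16 deliver 0→4: —
step 17 deliver 4→3: 3={foll,t=1,log=s}
step 18 deliver 3→4: —
step 19 timeout(2): 2={cand,t=2,log=s}
step 20 deliver 2→0: 0={foll,t=2,log=s}
step 21 deliver 0→2: —
step 22 deliver 2→3: 3={foll,t=2,log=s}
step 23 deliver 3→2: 2={lead,t=2,log=s}
step 24 deliver 1→0: —
step 25 propose(4,'s'): 4={lead,t=1,log=s,s}
step 26 deliver 4→2: —
step 27 deliver 2→4: 4={foll,t=2,log=s,s}
step 28 deliver 4→1: 1={foll,t=1,log=s,s}

2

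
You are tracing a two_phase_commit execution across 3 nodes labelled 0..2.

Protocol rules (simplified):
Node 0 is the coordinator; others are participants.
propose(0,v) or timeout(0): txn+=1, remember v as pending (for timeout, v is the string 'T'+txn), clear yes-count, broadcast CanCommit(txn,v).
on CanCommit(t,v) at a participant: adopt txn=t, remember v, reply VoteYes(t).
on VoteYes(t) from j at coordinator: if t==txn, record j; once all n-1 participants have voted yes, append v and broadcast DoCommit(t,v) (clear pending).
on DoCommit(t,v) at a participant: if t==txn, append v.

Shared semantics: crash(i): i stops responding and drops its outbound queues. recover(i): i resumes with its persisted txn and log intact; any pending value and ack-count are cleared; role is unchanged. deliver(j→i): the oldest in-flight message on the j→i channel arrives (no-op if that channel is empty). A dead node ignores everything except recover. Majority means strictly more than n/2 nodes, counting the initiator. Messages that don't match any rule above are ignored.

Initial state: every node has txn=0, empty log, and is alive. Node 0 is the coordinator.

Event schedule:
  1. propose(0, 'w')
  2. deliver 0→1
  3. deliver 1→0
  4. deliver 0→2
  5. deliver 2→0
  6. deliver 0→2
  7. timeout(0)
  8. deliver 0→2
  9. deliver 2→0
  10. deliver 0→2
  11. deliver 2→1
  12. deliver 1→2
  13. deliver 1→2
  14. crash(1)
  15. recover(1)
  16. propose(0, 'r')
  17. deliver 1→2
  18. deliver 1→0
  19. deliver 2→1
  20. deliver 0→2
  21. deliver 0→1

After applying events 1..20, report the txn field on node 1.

1

e1 propose(0,'w'): 0[coor,t=1,-]
e2 deliver 0→1: 1[part,t=1,-]
e3 deliver 1→0: ·
e4 deliver 0→2: 2[part,t=1,-]
e5 deliver 2→0: 0[coor,t=1,w]
e6 deliver 0→2: 2[part,t=1,w]
e7 timeout(0): 0[coor,t=2,w]
e8 deliver 0→2: 2[part,t=2,w]
e9 deliver 2→0: ·
e10 deliver 0→2: ·
e11 deliver 2→1: ·
e12 deliver 1→2: ·
e13 deliver 1→2: ·
e14 crash(1): 1[✗part,t=1,-]
e15 recover(1): 1[part,t=1,-]
e16 propose(0,'r'): 0[coor,t=3,w]
e17 deliver 1→2: ·
e18 deliver 1→0: ·
e19 deliver 2→1: ·
e20 deliver 0→2: 2[part,t=3,w]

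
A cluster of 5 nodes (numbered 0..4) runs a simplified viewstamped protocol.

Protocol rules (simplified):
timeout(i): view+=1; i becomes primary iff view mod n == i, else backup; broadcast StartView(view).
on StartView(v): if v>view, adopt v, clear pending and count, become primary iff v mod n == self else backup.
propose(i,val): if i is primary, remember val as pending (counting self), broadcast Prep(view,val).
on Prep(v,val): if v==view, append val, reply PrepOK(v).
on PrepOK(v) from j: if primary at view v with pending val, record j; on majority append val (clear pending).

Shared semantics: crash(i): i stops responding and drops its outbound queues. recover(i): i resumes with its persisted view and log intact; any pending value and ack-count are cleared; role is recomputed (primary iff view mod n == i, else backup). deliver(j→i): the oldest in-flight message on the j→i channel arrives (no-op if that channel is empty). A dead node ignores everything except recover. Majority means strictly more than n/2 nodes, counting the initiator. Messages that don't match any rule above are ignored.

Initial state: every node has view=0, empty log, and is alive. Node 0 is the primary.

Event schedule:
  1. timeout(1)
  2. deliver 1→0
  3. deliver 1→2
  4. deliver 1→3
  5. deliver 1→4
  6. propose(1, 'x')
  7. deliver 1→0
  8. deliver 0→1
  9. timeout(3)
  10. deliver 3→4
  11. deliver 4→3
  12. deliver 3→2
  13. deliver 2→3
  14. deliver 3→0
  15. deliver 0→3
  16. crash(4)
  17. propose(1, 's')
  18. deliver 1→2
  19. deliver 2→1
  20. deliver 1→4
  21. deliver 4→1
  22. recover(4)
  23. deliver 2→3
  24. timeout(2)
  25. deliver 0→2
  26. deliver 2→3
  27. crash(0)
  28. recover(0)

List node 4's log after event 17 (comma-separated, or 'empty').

after 1 — timeout(1): n1:prim/v1/[-]
after 2 — deliver 1→0: n0:back/v1/[-]
after 3 — deliver 1→2: n2:back/v1/[-]
after 4 — deliver 1→3: n3:back/v1/[-]
after 5 — deliver 1→4: n4:back/v1/[-]
after 6 — propose(1,'x'): ·
after 7 — deliver 1→0: n0:back/v1/[x]
after 8 — deliver 0→1: ·
after 9 — timeout(3): n3:back/v2/[-]
after 10 — deliver 3→4: n4:back/v2/[-]
after 11 — deliver 4→3: ·
after 12 — deliver 3→2: n2:prim/v2/[-]
after 13 — deliver 2→3: ·
after 14 — deliver 3→0: n0:back/v2/[x]
after 15 — deliver 0→3: ·
after 16 — crash(4): n4:✗back/v2/[-]
after 17 — propose(1,'s'): ·

empty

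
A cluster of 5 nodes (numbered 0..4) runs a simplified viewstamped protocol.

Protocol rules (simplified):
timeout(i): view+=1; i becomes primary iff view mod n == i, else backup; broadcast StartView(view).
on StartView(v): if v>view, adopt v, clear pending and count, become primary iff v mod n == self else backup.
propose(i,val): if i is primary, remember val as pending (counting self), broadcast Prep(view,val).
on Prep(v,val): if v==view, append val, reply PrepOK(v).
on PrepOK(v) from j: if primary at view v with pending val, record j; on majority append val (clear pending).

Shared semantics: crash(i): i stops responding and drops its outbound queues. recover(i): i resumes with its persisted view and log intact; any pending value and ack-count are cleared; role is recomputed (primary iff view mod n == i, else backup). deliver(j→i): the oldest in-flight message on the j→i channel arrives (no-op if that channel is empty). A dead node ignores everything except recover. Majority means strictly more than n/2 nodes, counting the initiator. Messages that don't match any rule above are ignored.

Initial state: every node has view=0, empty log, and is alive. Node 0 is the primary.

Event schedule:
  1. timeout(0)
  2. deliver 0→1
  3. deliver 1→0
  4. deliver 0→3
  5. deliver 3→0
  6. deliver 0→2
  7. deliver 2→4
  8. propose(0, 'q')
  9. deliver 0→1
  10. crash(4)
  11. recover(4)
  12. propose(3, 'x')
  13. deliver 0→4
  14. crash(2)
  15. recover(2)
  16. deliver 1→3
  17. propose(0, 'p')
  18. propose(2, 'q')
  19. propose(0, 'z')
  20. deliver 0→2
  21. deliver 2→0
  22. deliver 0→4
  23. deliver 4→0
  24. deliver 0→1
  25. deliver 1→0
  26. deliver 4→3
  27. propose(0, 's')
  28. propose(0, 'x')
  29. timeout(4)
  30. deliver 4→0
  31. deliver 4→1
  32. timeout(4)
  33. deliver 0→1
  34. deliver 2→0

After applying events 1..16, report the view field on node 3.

[1] timeout(0) → N0(back v1 [-])
[2] deliver 0→1 → N1(prim v1 [-])
[3] deliver 1→0 → ∅
[4] deliver 0→3 → N3(back v1 [-])
[5] deliver 3→0 → ∅
[6] deliver 0→2 → N2(back v1 [-])
[7] deliver 2→4 → ∅
[8] propose(0,'q') → ∅
[9] deliver 0→1 → ∅
[10] crash(4) → N4(✗back v0 [-])
[11] recover(4) → N4(back v0 [-])
[12] propose(3,'x') → ∅
[13] deliver 0→4 → N4(back v1 [-])
[14] crash(2) → N2(✗back v1 [-])
[15] recover(2) → N2(back v1 [-])
[16] deliver 1→3 → ∅

1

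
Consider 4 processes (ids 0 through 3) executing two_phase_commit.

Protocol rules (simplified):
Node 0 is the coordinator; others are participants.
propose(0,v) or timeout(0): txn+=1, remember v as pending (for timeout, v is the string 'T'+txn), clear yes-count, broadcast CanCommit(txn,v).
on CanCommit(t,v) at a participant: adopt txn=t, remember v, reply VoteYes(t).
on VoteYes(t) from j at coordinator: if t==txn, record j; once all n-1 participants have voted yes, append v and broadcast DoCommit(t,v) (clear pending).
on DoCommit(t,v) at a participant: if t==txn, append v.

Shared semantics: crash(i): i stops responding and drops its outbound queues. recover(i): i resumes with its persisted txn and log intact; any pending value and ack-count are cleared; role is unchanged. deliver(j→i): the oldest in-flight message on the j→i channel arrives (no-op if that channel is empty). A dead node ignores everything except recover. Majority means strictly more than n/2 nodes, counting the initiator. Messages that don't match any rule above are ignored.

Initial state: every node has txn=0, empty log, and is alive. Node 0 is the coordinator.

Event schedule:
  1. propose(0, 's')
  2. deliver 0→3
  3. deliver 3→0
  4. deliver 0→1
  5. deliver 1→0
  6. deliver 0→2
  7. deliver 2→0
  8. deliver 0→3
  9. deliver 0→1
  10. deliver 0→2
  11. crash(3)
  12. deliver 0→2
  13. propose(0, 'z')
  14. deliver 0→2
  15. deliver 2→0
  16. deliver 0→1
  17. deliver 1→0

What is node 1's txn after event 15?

1

[1] propose(0,'s') → N0(coor t1 [-])
[2] deliver 0→3 → N3(part t1 [-])
[3] deliver 3→0 → ∅
[4] deliver 0→1 → N1(part t1 [-])
[5] deliver 1→0 → ∅
[6] deliver 0→2 → N2(part t1 [-])
[7] deliver 2→0 → N0(coor t1 [s])
[8] deliver 0→3 → N3(part t1 [s])
[9] deliver 0→1 → N1(part t1 [s])
[10] deliver 0→2 → N2(part t1 [s])
[11] crash(3) → N3(✗part t1 [s])
[12] deliver 0→2 → ∅
[13] propose(0,'z') → N0(coor t2 [s])
[14] deliver 0→2 → N2(part t2 [s])
[15] deliver 2→0 → ∅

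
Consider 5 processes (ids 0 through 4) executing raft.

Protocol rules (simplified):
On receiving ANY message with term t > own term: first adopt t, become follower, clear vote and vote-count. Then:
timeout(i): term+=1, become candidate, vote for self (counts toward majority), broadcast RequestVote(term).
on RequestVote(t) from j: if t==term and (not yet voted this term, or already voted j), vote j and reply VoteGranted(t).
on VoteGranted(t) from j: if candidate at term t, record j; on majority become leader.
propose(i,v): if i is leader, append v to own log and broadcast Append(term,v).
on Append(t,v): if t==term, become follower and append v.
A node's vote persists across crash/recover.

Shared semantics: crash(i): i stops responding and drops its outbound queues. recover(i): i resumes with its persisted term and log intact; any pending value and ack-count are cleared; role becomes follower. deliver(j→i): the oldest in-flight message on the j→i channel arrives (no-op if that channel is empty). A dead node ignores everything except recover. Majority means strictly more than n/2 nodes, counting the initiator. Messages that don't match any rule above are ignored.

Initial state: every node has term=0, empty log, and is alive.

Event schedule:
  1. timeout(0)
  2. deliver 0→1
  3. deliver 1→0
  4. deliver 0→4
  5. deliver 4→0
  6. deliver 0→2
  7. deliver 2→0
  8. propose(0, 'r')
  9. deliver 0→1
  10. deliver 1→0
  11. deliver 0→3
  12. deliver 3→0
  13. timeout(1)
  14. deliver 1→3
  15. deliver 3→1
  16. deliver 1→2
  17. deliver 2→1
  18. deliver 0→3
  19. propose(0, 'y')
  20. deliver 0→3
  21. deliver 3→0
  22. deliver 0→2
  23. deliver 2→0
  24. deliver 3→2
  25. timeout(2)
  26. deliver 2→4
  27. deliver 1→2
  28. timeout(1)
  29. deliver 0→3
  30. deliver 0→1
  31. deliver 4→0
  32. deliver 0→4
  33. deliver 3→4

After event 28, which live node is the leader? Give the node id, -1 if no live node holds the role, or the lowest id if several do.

[1] timeout(0) → N0(cand t1 [-])
[2] deliver 0→1 → N1(foll t1 [-])
[3] deliver 1→0 → ∅
[4] deliver 0→4 → N4(foll t1 [-])
[5] deliver 4→0 → N0(lead t1 [-])
[6] deliver 0→2 → N2(foll t1 [-])
[7] deliver 2→0 → ∅
[8] propose(0,'r') → N0(lead t1 [r])
[9] deliver 0→1 → N1(foll t1 [r])
[10] deliver 1→0 → ∅
[11] deliver 0→3 → N3(foll t1 [-])
[12] deliver 3→0 → ∅
[13] timeout(1) → N1(cand t2 [r])
[14] deliver 1→3 → N3(foll t2 [-])
[15] deliver 3→1 → ∅
[16] deliver 1→2 → N2(foll t2 [-])
[17] deliver 2→1 → N1(lead t2 [r])
[18] deliver 0→3 → ∅
[19] propose(0,'y') → N0(lead t1 [r,y])
[20] deliver 0→3 → ∅
[21] deliver 3→0 → ∅
[22] deliver 0→2 → ∅
[23] deliver 2→0 → ∅
[24] deliver 3→2 → ∅
[25] timeout(2) → N2(cand t3 [-])
[26] deliver 2→4 → N4(foll t3 [-])
[27] deliver 1→2 → ∅
[28] timeout(1) → N1(cand t3 [r])

0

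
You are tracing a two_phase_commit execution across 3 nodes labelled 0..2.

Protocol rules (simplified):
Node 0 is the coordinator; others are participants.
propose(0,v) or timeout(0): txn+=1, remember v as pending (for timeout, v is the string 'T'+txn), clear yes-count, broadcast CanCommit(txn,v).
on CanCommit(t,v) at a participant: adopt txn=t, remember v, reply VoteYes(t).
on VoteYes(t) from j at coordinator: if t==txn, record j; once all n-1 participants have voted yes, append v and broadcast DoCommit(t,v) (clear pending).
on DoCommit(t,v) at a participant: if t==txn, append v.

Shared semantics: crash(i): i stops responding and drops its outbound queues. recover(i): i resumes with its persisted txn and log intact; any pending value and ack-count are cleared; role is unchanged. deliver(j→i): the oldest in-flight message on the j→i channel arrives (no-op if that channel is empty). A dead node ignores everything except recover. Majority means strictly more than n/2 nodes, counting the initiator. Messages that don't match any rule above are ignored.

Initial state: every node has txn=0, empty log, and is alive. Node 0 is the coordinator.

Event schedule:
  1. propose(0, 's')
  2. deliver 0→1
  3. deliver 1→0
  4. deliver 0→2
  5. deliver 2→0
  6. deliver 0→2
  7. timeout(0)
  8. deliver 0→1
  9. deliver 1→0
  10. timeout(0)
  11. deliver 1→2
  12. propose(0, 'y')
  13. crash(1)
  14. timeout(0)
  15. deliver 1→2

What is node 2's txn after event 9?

1

e1 propose(0,'s'): 0[coor,t=1,-]
e2 deliver 0→1: 1[part,t=1,-]
e3 deliver 1→0: ·
e4 deliver 0→2: 2[part,t=1,-]
e5 deliver 2→0: 0[coor,t=1,s]
e6 deliver 0→2: 2[part,t=1,s]
e7 timeout(0): 0[coor,t=2,s]
e8 deliver 0→1: 1[part,t=1,s]
e9 deliver 1→0: ·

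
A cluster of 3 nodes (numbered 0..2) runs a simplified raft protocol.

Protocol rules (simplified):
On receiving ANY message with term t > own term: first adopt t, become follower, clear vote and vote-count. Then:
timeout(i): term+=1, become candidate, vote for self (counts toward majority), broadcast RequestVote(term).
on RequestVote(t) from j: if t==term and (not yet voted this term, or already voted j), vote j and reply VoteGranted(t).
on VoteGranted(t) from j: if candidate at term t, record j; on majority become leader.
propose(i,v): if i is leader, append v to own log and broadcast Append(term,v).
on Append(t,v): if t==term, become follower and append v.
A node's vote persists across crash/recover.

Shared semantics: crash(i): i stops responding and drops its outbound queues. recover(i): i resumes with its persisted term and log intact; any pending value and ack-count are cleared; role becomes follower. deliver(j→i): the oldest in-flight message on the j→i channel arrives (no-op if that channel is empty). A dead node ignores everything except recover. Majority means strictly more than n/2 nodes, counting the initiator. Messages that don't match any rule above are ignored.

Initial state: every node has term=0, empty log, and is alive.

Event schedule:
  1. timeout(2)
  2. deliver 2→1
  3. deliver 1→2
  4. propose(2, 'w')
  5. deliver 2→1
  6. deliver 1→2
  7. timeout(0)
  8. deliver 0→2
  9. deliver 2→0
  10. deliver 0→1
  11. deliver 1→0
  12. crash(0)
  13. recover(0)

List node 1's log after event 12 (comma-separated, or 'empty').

[1] timeout(2) → N2(cand t1 [-])
[2] deliver 2→1 → N1(foll t1 [-])
[3] deliver 1→2 → N2(lead t1 [-])
[4] propose(2,'w') → N2(lead t1 [w])
[5] deliver 2→1 → N1(foll t1 [w])
[6] deliver 1→2 → ∅
[7] timeout(0) → N0(cand t1 [-])
[8] deliver 0→2 → ∅
[9] deliver 2→0 → ∅
[10] deliver 0→1 → ∅
[11] deliver 1→0 → ∅
[12] crash(0) → N0(✗cand t1 [-])

w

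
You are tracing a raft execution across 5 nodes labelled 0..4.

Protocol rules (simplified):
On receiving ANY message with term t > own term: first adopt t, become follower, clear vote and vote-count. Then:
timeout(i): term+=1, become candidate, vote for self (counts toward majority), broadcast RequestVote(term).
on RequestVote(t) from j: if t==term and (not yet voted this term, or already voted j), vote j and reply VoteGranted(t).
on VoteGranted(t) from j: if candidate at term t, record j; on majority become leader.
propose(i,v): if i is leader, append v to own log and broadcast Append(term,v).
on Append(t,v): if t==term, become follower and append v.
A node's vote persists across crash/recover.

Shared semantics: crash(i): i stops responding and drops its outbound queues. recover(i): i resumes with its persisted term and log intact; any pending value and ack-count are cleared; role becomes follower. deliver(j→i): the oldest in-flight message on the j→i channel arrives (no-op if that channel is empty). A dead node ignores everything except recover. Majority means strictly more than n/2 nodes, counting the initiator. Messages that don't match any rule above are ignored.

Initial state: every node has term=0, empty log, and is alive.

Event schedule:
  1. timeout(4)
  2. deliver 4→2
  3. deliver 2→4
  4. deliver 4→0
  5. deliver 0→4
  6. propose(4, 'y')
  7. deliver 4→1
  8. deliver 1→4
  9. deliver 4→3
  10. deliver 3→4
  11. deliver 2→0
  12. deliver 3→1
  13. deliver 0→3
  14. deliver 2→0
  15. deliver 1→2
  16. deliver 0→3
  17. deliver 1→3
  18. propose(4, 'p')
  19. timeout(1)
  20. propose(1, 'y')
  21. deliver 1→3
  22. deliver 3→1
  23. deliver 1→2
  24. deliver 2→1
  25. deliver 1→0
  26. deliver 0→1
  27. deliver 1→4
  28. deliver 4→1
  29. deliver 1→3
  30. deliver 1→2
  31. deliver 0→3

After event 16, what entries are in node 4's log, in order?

y

e1 timeout(4): 4[cand,t=1,-]
e2 deliver 4→2: 2[foll,t=1,-]
e3 deliver 2→4: ·
e4 deliver 4→0: 0[foll,t=1,-]
e5 deliver 0→4: 4[lead,t=1,-]
e6 propose(4,'y'): 4[lead,t=1,y]
e7 deliver 4→1: 1[foll,t=1,-]
e8 deliver 1→4: ·
e9 deliver 4→3: 3[foll,t=1,-]
e10 deliver 3→4: ·
e11 deliver 2→0: ·
e12 deliver 3→1: ·
e13 deliver 0→3: ·
e14 deliver 2→0: ·
e15 deliver 1→2: ·
e16 deliver 0→3: ·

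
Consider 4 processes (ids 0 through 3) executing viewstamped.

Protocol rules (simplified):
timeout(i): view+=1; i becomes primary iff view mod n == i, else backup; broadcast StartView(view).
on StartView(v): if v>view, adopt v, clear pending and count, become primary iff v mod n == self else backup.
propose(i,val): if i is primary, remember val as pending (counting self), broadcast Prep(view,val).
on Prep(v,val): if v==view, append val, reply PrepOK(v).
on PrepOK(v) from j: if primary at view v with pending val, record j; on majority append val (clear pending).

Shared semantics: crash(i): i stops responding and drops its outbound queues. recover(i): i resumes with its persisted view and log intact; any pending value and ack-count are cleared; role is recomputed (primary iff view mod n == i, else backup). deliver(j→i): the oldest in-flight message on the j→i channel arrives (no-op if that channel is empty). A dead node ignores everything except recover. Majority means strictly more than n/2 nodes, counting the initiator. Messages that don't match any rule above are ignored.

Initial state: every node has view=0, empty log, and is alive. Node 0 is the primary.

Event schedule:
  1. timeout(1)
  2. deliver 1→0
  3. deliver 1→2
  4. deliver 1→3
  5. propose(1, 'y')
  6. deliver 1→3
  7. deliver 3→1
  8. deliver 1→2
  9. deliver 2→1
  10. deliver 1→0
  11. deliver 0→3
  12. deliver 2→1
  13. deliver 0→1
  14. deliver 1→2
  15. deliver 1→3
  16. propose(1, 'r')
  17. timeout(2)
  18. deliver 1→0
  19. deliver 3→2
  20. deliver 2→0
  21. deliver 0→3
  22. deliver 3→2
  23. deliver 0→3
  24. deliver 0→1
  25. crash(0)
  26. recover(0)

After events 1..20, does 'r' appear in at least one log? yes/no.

[1] timeout(1) → N1(prim v1 [-])
[2] deliver 1→0 → N0(back v1 [-])
[3] deliver 1→2 → N2(back v1 [-])
[4] deliver 1→3 → N3(back v1 [-])
[5] propose(1,'y') → ∅
[6] deliver 1→3 → N3(back v1 [y])
[7] deliver 3→1 → ∅
[8] deliver 1→2 → N2(back v1 [y])
[9] deliver 2→1 → N1(prim v1 [y])
[10] deliver 1→0 → N0(back v1 [y])
[11] deliver 0→3 → ∅
[12] deliver 2→1 → ∅
[13] deliver 0→1 → ∅
[14] deliver 1→2 → ∅
[15] deliver 1→3 → ∅
[16] propose(1,'r') → ∅
[17] timeout(2) → N2(prim v2 [y])
[18] deliver 1→0 → N0(back v1 [y,r])
[19] deliver 3→2 → ∅
[20] deliver 2→0 → N0(back v2 [y,r])

yes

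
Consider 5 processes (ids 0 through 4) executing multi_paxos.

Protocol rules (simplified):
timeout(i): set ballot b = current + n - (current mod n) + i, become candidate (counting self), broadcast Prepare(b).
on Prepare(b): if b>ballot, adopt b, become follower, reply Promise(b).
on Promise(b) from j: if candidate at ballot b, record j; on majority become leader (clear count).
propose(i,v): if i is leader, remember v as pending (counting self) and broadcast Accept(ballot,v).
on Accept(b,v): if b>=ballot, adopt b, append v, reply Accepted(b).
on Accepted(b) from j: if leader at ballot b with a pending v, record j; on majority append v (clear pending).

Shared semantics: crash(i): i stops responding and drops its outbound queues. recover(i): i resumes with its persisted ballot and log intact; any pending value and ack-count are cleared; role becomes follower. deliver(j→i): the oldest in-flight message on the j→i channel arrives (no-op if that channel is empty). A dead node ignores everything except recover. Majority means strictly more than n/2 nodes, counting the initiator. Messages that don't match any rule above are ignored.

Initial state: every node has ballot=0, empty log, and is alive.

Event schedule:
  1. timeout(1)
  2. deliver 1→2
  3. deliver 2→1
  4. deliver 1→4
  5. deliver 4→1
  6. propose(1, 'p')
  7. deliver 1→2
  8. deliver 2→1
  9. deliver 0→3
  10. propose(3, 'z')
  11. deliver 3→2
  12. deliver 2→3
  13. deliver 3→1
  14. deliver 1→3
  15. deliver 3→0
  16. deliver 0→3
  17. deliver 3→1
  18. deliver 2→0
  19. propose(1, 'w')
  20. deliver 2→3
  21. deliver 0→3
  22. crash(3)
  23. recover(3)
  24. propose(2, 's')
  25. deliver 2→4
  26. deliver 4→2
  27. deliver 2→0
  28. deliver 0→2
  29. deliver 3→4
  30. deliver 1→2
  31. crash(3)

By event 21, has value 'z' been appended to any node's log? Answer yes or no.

step 1 timeout(1): 1={cand,b=6,log=-}
step 2 deliver 1→2: 2={foll,b=6,log=-}
step 3 deliver 2→1: —
step 4 deliver 1→4: 4={foll,b=6,log=-}
step 5 deliver 4→1: 1={lead,b=6,log=-}
step 6 propose(1,'p'): —
step 7 deliver 1→2: 2={foll,b=6,log=p}
step 8 deliver 2→1: —
step 9 deliver 0→3: —
step 10 propose(3,'z'): —
step 11 deliver 3→2: —
step 12 deliver 2→3: —
step 13 deliver 3→1: —
step 14 deliver 1→3: 3={foll,b=6,log=-}
step 15 deliver 3→0: —
step 16 deliver 0→3: —
step 17 deliver 3→1: —
step 18 deliver 2→0: —
step 19 propose(1,'w'): —
step 20 deliver 2→3: —
step 21 deliver 0→3: —

no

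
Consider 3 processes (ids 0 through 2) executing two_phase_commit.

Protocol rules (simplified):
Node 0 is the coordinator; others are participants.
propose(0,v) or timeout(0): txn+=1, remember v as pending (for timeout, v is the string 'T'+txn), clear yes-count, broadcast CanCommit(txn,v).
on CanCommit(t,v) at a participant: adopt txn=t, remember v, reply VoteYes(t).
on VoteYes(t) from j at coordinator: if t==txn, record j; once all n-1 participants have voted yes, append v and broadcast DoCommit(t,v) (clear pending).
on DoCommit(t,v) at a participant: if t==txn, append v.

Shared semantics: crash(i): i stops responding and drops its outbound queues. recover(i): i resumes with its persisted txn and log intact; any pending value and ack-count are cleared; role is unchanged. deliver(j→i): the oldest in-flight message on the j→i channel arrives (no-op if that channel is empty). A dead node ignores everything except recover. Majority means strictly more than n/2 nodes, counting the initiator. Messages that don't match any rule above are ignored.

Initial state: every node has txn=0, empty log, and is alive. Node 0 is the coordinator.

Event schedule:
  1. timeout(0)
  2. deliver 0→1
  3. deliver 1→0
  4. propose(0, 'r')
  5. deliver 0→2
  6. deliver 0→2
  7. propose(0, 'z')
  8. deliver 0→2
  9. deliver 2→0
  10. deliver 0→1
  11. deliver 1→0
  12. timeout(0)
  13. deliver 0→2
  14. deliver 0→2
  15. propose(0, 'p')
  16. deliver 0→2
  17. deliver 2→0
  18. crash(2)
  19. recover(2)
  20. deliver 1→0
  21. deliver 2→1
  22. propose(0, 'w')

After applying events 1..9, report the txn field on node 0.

[1] timeout(0) → N0(coor t1 [-])
[2] deliver 0→1 → N1(part t1 [-])
[3] deliver 1→0 → ∅
[4] propose(0,'r') → N0(coor t2 [-])
[5] deliver 0→2 → N2(part t1 [-])
[6] deliver 0→2 → N2(part t2 [-])
[7] propose(0,'z') → N0(coor t3 [-])
[8] deliver 0→2 → N2(part t3 [-])
[9] deliver 2→0 → ∅

3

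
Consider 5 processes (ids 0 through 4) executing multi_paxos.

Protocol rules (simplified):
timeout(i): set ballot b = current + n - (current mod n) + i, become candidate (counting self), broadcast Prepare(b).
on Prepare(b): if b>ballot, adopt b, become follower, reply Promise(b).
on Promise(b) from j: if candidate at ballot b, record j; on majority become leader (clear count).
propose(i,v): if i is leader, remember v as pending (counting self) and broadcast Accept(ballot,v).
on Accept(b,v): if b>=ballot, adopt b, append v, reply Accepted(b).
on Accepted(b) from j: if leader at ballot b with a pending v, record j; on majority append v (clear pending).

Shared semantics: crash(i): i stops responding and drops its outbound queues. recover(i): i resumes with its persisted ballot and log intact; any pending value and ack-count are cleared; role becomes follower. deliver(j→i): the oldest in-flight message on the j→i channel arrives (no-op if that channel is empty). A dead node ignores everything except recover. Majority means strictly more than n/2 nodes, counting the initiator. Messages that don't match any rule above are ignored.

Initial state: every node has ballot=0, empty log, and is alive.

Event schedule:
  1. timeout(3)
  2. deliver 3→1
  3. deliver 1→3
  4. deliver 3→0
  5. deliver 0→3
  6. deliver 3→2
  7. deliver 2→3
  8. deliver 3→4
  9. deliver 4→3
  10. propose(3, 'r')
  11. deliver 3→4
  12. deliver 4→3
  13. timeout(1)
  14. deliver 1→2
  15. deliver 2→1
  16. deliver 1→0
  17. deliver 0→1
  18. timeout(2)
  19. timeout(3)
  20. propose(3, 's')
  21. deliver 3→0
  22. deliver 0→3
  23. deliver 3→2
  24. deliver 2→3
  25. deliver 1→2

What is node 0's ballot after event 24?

11

after 1 — timeout(3): n3:cand/b8/[-]
after 2 — deliver 3→1: n1:foll/b8/[-]
after 3 — deliver 1→3: ·
after 4 — deliver 3→0: n0:foll/b8/[-]
after 5 — deliver 0→3: n3:lead/b8/[-]
after 6 — deliver 3→2: n2:foll/b8/[-]
after 7 — deliver 2→3: ·
after 8 — deliver 3→4: n4:foll/b8/[-]
after 9 — deliver 4→3: ·
after 10 — propose(3,'r'): ·
after 11 — deliver 3→4: n4:foll/b8/[r]
after 12 — deliver 4→3: ·
after 13 — timeout(1): n1:cand/b11/[-]
after 14 — deliver 1→2: n2:foll/b11/[-]
after 15 — deliver 2→1: ·
after 16 — deliver 1→0: n0:foll/b11/[-]
after 17 — deliver 0→1: n1:lead/b11/[-]
after 18 — timeout(2): n2:cand/b17/[-]
after 19 — timeout(3): n3:cand/b13/[-]
after 20 — propose(3,'s'): ·
after 21 — deliver 3→0: ·
after 22 — deliver 0→3: ·
after 23 — deliver 3→2: ·
after 24 — deliver 2→3: n3:foll/b17/[-]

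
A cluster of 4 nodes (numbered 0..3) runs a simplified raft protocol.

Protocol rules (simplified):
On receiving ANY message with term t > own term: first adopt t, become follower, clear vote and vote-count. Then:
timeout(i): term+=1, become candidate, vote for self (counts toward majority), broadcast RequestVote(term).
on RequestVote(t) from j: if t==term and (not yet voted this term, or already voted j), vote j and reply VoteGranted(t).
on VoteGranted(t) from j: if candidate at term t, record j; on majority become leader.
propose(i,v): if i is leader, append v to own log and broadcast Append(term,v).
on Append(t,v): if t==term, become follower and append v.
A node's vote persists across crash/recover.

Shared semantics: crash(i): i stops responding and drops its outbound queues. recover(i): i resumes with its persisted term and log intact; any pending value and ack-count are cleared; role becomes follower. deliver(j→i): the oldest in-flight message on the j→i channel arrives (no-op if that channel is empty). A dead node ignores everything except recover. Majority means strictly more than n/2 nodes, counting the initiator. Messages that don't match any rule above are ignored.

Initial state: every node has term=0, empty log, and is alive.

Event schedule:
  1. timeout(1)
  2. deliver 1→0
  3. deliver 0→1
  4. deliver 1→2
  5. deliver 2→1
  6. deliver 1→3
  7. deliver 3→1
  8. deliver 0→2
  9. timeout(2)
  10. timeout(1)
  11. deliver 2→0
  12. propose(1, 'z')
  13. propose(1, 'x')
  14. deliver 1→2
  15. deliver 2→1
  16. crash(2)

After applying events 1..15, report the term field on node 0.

e1 timeout(1): 1[cand,t=1,-]
e2 deliver 1→0: 0[foll,t=1,-]
e3 deliver 0→1: ·
e4 deliver 1→2: 2[foll,t=1,-]
e5 deliver 2→1: 1[lead,t=1,-]
e6 deliver 1→3: 3[foll,t=1,-]
e7 deliver 3→1: ·
e8 deliver 0→2: ·
e9 timeout(2): 2[cand,t=2,-]
e10 timeout(1): 1[cand,t=2,-]
e11 deliver 2→0: 0[foll,t=2,-]
e12 propose(1,'z'): ·
e13 propose(1,'x'): ·
e14 deliver 1→2: ·
e15 deliver 2→1: ·

2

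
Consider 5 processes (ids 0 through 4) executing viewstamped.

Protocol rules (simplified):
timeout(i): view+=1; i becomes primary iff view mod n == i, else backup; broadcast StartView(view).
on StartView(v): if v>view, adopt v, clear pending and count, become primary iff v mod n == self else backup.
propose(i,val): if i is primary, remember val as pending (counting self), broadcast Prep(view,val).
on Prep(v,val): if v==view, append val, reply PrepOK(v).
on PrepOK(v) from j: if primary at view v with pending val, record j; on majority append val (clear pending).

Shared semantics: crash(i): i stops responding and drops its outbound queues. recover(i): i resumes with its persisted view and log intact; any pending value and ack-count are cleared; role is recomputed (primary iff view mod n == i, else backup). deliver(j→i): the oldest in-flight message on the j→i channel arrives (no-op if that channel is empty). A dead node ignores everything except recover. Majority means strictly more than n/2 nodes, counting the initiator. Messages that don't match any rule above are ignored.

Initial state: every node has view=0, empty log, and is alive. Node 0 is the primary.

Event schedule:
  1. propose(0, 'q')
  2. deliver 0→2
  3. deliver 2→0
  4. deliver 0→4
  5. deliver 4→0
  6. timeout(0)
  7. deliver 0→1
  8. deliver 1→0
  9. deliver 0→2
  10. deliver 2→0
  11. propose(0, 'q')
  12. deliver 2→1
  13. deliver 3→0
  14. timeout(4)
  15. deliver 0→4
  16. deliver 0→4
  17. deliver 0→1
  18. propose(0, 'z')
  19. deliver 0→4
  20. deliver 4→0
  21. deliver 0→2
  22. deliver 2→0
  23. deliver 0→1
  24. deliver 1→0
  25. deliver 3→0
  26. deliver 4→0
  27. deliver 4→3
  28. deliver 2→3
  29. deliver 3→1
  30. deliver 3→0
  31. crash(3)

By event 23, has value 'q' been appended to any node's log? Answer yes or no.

after 1 — propose(0,'q'): ·
after 2 — deliver 0→2: n2:back/v0/[q]
after 3 — deliver 2→0: ·
after 4 — deliver 0→4: n4:back/v0/[q]
after 5 — deliver 4→0: n0:prim/v0/[q]
after 6 — timeout(0): n0:back/v1/[q]
after 7 — deliver 0→1: n1:back/v0/[q]
after 8 — deliver 1→0: ·
after 9 — deliver 0→2: n2:back/v1/[q]
after 10 — deliver 2→0: ·
after 11 — propose(0,'q'): ·
after 12 — deliver 2→1: ·
after 13 — deliver 3→0: ·
after 14 — timeout(4): n4:back/v1/[q]
after 15 — deliver 0→4: ·
after 16 — deliver 0→4: ·
after 17 — deliver 0→1: n1:prim/v1/[q]
after 18 — propose(0,'z'): ·
after 19 — deliver 0→4: ·
after 20 — deliver 4→0: ·
after 21 — deliver 0→2: ·
after 22 — deliver 2→0: ·
after 23 — deliver 0→1: ·

yes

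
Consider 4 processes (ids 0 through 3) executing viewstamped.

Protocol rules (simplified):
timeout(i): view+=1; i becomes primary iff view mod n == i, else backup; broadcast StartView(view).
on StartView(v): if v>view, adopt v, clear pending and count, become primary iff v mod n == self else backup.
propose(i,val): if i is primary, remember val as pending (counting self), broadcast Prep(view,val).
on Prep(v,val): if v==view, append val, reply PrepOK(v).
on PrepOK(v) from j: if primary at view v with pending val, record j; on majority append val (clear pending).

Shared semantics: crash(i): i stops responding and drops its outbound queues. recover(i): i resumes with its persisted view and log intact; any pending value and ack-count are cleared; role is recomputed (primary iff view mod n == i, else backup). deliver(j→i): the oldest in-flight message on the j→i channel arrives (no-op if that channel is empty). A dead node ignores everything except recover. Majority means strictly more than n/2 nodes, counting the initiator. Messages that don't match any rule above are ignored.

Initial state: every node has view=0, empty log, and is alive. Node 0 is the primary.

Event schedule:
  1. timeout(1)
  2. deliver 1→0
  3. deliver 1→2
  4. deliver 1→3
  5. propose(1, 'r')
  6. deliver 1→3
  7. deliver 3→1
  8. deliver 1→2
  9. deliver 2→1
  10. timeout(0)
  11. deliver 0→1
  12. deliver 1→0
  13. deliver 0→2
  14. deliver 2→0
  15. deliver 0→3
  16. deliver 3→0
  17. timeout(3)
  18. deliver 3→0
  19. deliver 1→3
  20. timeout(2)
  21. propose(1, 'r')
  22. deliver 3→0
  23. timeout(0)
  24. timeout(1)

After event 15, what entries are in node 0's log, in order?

empty

e1 timeout(1): 1[prim,v=1,-]
e2 deliver 1→0: 0[back,v=1,-]
e3 deliver 1→2: 2[back,v=1,-]
e4 deliver 1→3: 3[back,v=1,-]
e5 propose(1,'r'): ·
e6 deliver 1→3: 3[back,v=1,r]
e7 deliver 3→1: ·
e8 deliver 1→2: 2[back,v=1,r]
e9 deliver 2→1: 1[prim,v=1,r]
e10 timeout(0): 0[back,v=2,-]
e11 deliver 0→1: 1[back,v=2,r]
e12 deliver 1→0: ·
e13 deliver 0→2: 2[prim,v=2,r]
e14 deliver 2→0: ·
e15 deliver 0→3: 3[back,v=2,r]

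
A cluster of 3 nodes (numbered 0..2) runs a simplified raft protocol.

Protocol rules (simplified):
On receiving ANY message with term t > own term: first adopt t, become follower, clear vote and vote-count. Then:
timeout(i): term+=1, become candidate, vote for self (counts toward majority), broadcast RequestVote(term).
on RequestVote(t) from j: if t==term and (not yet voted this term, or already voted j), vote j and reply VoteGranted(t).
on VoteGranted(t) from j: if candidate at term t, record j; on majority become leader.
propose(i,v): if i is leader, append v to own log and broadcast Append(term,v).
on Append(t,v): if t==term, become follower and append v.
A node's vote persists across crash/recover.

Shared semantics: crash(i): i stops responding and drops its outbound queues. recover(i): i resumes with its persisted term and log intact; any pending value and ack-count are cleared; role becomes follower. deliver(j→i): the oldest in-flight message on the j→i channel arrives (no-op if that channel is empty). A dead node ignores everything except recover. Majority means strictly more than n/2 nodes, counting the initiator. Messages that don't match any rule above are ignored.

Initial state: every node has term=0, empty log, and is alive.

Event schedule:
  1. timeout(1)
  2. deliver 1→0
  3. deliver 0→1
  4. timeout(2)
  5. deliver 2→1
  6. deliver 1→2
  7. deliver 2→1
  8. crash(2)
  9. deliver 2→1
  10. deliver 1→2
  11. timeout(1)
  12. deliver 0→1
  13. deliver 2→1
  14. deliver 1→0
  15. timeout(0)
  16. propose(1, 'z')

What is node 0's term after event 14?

e1 timeout(1): 1[cand,t=1,-]
e2 deliver 1→0: 0[foll,t=1,-]
e3 deliver 0→1: 1[lead,t=1,-]
e4 timeout(2): 2[cand,t=1,-]
e5 deliver 2→1: ·
e6 deliver 1→2: ·
e7 deliver 2→1: ·
e8 crash(2): 2[✗cand,t=1,-]
e9 deliver 2→1: ·
e10 deliver 1→2: ·
e11 timeout(1): 1[cand,t=2,-]
e12 deliver 0→1: ·
e13 deliver 2→1: ·
e14 deliver 1→0: 0[foll,t=2,-]

2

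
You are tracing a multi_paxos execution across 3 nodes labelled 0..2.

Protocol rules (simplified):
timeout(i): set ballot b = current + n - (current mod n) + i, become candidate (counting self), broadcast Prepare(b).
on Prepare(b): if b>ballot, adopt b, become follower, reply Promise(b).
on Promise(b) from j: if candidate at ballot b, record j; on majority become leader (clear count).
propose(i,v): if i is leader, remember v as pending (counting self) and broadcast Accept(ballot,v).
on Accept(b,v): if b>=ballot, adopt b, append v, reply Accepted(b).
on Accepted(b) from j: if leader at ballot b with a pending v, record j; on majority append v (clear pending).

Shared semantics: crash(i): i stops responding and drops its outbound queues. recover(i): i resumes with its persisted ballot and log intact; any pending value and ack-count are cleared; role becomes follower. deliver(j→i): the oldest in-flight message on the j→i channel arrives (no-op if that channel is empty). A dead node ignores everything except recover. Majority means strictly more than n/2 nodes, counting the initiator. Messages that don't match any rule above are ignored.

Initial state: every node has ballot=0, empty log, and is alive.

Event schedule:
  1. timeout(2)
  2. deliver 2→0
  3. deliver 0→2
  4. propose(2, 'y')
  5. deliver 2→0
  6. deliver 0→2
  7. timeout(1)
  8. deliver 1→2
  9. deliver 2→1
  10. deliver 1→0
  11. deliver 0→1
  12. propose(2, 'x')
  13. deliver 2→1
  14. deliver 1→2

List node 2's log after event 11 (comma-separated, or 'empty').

[1] timeout(2) → N2(cand b5 [-])
[2] deliver 2→0 → N0(foll b5 [-])
[3] deliver 0→2 → N2(lead b5 [-])
[4] propose(2,'y') → ∅
[5] deliver 2→0 → N0(foll b5 [y])
[6] deliver 0→2 → N2(lead b5 [y])
[7] timeout(1) → N1(cand b4 [-])
[8] deliver 1→2 → ∅
[9] deliver 2→1 → N1(foll b5 [-])
[10] deliver 1→0 → ∅
[11] deliver 0→1 → ∅

y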